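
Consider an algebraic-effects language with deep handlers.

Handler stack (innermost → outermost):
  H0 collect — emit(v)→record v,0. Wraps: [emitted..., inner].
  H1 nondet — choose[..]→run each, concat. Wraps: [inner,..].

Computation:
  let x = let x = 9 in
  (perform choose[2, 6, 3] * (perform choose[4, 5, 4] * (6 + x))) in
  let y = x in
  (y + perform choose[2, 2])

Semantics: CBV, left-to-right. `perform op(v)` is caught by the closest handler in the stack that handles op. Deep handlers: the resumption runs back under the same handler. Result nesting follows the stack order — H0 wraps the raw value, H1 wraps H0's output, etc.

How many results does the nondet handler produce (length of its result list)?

Answer: 18

Step-by-step:
choose[2, 6, 3] @ H1
  branch[0] choose=2:
    choose[4, 5, 4] @ H1
      branch[0] choose=4:
        choose[2, 2] @ H1
          branch[0] choose=2:
            H0 returns [122]
            H1 returns [[122]]
          branch[1] choose=2:
            H0 returns [122]
            H1 returns [[122]]
      branch[1] choose=5:
        choose[2, 2] @ H1
          branch[0] choose=2:
            H0 returns [152]
            H1 returns [[152]]
          branch[1] choose=2:
            H0 returns [152]
            H1 returns [[152]]
      branch[2] choose=4:
        choose[2, 2] @ H1
          branch[0] choose=2:
            H0 returns [122]
            H1 returns [[122]]
          branch[1] choose=2:
            H0 returns [122]
            H1 returns [[122]]
  branch[1] choose=6:
    choose[4, 5, 4] @ H1
      branch[0] choose=4:
        choose[2, 2] @ H1
          branch[0] choose=2:
            H0 returns [362]
            H1 returns [[362]]
          branch[1] choose=2:
            H0 returns [362]
            H1 returns [[362]]
      branch[1] choose=5:
        choose[2, 2] @ H1
          branch[0] choose=2:
            H0 returns [452]
            H1 returns [[452]]
          branch[1] choose=2:
            H0 returns [452]
            H1 returns [[452]]
      branch[2] choose=4:
        choose[2, 2] @ H1
          branch[0] choose=2:
            H0 returns [362]
            H1 returns [[362]]
          branch[1] choose=2:
            H0 returns [362]
            H1 returns [[362]]
  branch[2] choose=3:
    choose[4, 5, 4] @ H1
      branch[0] choose=4:
        choose[2, 2] @ H1
          branch[0] choose=2:
            H0 returns [182]
            H1 returns [[182]]
          branch[1] choose=2:
            H0 returns [182]
            H1 returns [[182]]
      branch[1] choose=5:
        choose[2, 2] @ H1
          branch[0] choose=2:
            H0 returns [227]
            H1 returns [[227]]
          branch[1] choose=2:
            H0 returns [227]
            H1 returns [[227]]
      branch[2] choose=4:
        choose[2, 2] @ H1
          branch[0] choose=2:
            H0 returns [182]
            H1 returns [[182]]
          branch[1] choose=2:
            H0 returns [182]
            H1 returns [[182]]
= [[122], [122], [152], [152], [122], [122], [362], [362], [452], [452], [362], [362], [182], [182], [227], [227], [182], [182]]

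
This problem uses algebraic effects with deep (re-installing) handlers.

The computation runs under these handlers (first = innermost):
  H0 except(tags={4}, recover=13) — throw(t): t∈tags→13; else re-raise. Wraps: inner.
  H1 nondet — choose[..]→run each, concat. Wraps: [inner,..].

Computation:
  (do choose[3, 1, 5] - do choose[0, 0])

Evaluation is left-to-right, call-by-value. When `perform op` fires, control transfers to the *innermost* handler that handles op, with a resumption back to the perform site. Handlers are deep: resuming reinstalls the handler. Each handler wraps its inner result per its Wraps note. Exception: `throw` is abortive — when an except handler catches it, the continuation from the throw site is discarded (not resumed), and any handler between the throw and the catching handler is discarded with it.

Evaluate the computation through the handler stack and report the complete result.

Answer: [3, 3, 1, 1, 5, 5]

Working:
choose[3, 1, 5] @ H1
  branch[0] choose=3:
    choose[0, 0] @ H1
      branch[0] choose=0:
        H0 returns 3
        H1 returns [3]
      branch[1] choose=0:
        H0 returns 3
        H1 returns [3]
  branch[1] choose=1:
    choose[0, 0] @ H1
      branch[0] choose=0:
        H0 returns 1
        H1 returns [1]
      branch[1] choose=0:
        H0 returns 1
        H1 returns [1]
  branch[2] choose=5:
    choose[0, 0] @ H1
      branch[0] choose=0:
        H0 returns 5
        H1 returns [5]
      branch[1] choose=0:
        H0 returns 5
        H1 returns [5]
= [3, 3, 1, 1, 5, 5]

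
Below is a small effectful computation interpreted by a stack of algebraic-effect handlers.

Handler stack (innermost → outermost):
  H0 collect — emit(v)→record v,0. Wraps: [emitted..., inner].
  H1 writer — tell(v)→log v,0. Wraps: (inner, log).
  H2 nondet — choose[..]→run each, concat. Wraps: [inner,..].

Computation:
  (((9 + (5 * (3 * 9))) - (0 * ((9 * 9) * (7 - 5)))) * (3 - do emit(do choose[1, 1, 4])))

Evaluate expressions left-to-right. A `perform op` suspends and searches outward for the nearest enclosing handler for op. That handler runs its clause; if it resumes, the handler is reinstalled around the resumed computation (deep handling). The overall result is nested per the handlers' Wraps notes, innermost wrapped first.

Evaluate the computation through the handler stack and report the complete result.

Answer: [([1, 432], ()), ([1, 432], ()), ([4, 432], ())]

Working:
choose[1, 1, 4] @ H2
  branch[0] choose=1:
    emit(1) @ H0 ⇒ out+=1
    H0 returns [1, 432]
    H1 returns ([1, 432], ())
    H2 returns [([1, 432], ())]
  branch[1] choose=1:
    emit(1) @ H0 ⇒ out+=1
    H0 returns [1, 432]
    H1 returns ([1, 432], ())
    H2 returns [([1, 432], ())]
  branch[2] choose=4:
    emit(4) @ H0 ⇒ out+=4
    H0 returns [4, 432]
    H1 returns ([4, 432], ())
    H2 returns [([4, 432], ())]
= [([1, 432], ()), ([1, 432], ()), ([4, 432], ())]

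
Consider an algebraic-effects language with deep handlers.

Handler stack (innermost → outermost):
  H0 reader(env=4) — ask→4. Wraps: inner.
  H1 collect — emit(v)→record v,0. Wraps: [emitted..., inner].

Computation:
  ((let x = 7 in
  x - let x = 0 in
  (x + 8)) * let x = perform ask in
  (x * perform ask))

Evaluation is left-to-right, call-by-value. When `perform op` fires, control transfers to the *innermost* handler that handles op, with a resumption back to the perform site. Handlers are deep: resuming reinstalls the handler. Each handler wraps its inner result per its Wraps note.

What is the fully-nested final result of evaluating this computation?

Step-by-step:
ask @ H0 ⇒ 4
ask @ H0 ⇒ 4
H0 returns -16
H1 returns [-16]
= [-16]

Answer: [-16]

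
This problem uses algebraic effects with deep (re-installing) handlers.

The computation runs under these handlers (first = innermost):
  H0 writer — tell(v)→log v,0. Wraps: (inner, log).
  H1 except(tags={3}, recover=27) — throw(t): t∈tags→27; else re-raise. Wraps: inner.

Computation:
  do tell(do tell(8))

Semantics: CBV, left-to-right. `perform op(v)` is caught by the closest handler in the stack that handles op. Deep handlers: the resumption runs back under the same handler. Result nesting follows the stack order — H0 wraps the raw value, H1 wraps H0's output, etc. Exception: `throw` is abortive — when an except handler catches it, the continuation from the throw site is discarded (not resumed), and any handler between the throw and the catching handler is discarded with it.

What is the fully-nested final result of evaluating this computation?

Working:
tell(8) @ H0 ⇒ log+=8
tell(0) @ H0 ⇒ log+=0
H0 returns (0, (8, 0))
H1 returns (0, (8, 0))
= (0, (8, 0))

Answer: (0, (8, 0))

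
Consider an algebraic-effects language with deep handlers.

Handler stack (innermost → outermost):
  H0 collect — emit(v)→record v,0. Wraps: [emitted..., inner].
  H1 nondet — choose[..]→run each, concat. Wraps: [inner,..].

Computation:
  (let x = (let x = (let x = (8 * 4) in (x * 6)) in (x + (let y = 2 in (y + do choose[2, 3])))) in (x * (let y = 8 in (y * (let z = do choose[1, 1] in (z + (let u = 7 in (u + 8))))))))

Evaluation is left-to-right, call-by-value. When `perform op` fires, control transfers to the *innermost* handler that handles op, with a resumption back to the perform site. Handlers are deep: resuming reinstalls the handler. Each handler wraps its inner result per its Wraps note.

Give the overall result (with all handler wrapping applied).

Step-by-step:
choose[2, 3] @ H1
  branch[0] choose=2:
    choose[1, 1] @ H1
      branch[0] choose=1:
        H0 returns [25088]
        H1 returns [[25088]]
      branch[1] choose=1:
        H0 returns [25088]
        H1 returns [[25088]]
  branch[1] choose=3:
    choose[1, 1] @ H1
      branch[0] choose=1:
        H0 returns [25216]
        H1 returns [[25216]]
      branch[1] choose=1:
        H0 returns [25216]
        H1 returns [[25216]]
= [[25088], [25088], [25216], [25216]]

Answer: [[25088], [25088], [25216], [25216]]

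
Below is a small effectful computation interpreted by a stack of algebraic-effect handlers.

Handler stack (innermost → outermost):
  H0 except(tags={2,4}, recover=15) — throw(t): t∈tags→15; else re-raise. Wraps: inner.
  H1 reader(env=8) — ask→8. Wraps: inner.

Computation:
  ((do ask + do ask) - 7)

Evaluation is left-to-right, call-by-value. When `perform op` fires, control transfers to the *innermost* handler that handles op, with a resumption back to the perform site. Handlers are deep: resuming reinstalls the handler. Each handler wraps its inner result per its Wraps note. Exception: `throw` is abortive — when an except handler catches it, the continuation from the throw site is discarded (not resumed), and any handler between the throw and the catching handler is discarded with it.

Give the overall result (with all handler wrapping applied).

Answer: 9

Evaluation trace:
ask @ H1 ⇒ 8
ask @ H1 ⇒ 8
H0 returns 9
H1 returns 9
= 9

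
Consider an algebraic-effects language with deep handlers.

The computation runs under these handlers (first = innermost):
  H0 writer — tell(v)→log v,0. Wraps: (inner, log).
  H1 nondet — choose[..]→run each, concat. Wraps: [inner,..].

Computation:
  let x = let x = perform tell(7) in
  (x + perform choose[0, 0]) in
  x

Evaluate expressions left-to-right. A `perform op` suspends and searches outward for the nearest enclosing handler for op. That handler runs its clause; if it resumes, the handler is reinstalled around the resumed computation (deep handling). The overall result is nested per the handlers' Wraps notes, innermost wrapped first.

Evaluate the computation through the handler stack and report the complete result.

Step-by-step:
tell(7) @ H0 ⇒ log+=7
choose[0, 0] @ H1
  branch[0] choose=0:
    H0 returns (0, (7))
    H1 returns [(0, (7))]
  branch[1] choose=0:
    H0 returns (0, (7))
    H1 returns [(0, (7))]
= [(0, (7)), (0, (7))]

Answer: [(0, (7)), (0, (7))]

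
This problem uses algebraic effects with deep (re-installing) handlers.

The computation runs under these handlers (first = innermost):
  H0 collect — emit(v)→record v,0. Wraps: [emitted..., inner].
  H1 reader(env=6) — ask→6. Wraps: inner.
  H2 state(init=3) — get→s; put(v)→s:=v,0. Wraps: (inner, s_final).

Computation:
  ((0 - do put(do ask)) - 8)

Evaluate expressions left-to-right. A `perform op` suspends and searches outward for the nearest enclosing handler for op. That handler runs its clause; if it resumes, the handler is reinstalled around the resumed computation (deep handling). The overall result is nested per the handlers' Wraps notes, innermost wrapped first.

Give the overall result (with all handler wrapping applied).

Step-by-step:
ask @ H1 ⇒ 6
put(6) @ H2 ⇒ s:=6
H0 returns [-8]
H1 returns [-8]
H2 returns ([-8], 6)
= ([-8], 6)

Answer: ([-8], 6)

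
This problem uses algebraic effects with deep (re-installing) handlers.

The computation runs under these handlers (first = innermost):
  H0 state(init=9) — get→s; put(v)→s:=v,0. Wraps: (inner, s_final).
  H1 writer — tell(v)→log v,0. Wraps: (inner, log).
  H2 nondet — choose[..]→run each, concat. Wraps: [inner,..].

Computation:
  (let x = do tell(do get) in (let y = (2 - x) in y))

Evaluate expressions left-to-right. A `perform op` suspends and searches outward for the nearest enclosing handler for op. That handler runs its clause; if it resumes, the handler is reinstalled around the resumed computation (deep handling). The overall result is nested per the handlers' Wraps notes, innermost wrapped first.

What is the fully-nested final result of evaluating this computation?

Answer: [((2, 9), (9))]

Step-by-step:
get @ H0 ⇒ 9
tell(9) @ H1 ⇒ log+=9
H0 returns (2, 9)
H1 returns ((2, 9), (9))
H2 returns [((2, 9), (9))]
= [((2, 9), (9))]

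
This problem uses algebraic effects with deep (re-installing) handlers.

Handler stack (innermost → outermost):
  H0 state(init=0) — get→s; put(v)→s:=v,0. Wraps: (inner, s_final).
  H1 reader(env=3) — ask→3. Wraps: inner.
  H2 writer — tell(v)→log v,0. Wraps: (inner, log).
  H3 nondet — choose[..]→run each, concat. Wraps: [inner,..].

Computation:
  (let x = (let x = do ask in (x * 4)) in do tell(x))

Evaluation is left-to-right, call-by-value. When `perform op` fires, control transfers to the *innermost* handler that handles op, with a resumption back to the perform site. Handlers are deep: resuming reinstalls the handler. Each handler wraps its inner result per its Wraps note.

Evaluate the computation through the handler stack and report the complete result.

Step-by-step:
ask @ H1 ⇒ 3
tell(12) @ H2 ⇒ log+=12
H0 returns (0, 0)
H1 returns (0, 0)
H2 returns ((0, 0), (12))
H3 returns [((0, 0), (12))]
= [((0, 0), (12))]

Answer: [((0, 0), (12))]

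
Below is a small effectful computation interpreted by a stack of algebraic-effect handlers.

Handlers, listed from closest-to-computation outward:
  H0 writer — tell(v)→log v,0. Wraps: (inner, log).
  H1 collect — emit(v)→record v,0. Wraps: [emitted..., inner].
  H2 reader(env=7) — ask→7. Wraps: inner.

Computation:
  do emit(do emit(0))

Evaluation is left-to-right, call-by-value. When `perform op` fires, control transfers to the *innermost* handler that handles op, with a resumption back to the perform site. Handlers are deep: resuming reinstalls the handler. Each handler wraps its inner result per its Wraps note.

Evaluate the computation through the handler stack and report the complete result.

Answer: [0, 0, (0, ())]

Step-by-step:
emit(0) @ H1 ⇒ out+=0
emit(0) @ H1 ⇒ out+=0
H0 returns (0, ())
H1 returns [0, 0, (0, ())]
H2 returns [0, 0, (0, ())]
= [0, 0, (0, ())]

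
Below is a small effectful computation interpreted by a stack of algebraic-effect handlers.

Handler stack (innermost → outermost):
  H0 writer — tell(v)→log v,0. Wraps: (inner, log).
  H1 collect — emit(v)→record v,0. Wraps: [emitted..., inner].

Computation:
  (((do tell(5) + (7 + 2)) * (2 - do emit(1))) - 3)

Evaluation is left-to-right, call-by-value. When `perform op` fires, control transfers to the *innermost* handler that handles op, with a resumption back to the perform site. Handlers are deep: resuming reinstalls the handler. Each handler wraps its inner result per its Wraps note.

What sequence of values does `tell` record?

Evaluation trace:
tell(5) @ H0 ⇒ log+=5
emit(1) @ H1 ⇒ out+=1
H0 returns (15, (5))
H1 returns [1, (15, (5))]
= [1, (15, (5))]

Answer: (5)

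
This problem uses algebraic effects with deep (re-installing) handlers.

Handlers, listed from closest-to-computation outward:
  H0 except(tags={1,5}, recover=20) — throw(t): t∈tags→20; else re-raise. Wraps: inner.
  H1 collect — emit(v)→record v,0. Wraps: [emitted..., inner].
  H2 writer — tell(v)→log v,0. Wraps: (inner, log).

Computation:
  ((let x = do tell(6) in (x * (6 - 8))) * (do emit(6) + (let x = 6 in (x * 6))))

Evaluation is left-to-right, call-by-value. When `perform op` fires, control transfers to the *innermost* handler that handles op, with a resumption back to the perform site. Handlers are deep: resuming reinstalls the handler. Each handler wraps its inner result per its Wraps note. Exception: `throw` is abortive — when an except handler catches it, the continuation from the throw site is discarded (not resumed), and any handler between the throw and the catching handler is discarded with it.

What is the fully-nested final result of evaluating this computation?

Evaluation trace:
tell(6) @ H2 ⇒ log+=6
emit(6) @ H1 ⇒ out+=6
H0 returns 0
H1 returns [6, 0]
H2 returns ([6, 0], (6))
= ([6, 0], (6))

Answer: ([6, 0], (6))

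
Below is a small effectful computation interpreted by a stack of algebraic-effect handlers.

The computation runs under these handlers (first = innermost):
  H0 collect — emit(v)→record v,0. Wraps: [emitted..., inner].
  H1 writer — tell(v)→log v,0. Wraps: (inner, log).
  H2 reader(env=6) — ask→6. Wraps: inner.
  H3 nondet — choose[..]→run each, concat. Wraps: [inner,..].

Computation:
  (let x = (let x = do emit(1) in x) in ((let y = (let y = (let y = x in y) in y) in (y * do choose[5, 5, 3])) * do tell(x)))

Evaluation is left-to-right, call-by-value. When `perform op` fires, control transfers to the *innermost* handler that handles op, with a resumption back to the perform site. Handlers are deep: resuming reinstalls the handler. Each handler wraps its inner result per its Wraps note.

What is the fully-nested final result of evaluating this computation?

Answer: [([1, 0], (0)), ([1, 0], (0)), ([1, 0], (0))]

Evaluation trace:
emit(1) @ H0 ⇒ out+=1
choose[5, 5, 3] @ H3
  branch[0] choose=5:
    tell(0) @ H1 ⇒ log+=0
    H0 returns [1, 0]
    H1 returns ([1, 0], (0))
    H2 returns ([1, 0], (0))
    H3 returns [([1, 0], (0))]
  branch[1] choose=5:
    tell(0) @ H1 ⇒ log+=0
    H0 returns [1, 0]
    H1 returns ([1, 0], (0))
    H2 returns ([1, 0], (0))
    H3 returns [([1, 0], (0))]
  branch[2] choose=3:
    tell(0) @ H1 ⇒ log+=0
    H0 returns [1, 0]
    H1 returns ([1, 0], (0))
    H2 returns ([1, 0], (0))
    H3 returns [([1, 0], (0))]
= [([1, 0], (0)), ([1, 0], (0)), ([1, 0], (0))]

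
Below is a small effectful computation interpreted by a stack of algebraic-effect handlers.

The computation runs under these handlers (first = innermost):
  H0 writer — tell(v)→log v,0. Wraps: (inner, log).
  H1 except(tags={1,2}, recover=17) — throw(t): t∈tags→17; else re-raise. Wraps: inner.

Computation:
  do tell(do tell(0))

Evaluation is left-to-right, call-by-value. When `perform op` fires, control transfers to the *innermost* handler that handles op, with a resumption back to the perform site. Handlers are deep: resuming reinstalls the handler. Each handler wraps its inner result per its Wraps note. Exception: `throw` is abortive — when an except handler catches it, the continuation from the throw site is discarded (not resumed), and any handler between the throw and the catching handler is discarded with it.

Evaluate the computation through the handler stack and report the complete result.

Answer: (0, (0, 0))

Working:
tell(0) @ H0 ⇒ log+=0
tell(0) @ H0 ⇒ log+=0
H0 returns (0, (0, 0))
H1 returns (0, (0, 0))
= (0, (0, 0))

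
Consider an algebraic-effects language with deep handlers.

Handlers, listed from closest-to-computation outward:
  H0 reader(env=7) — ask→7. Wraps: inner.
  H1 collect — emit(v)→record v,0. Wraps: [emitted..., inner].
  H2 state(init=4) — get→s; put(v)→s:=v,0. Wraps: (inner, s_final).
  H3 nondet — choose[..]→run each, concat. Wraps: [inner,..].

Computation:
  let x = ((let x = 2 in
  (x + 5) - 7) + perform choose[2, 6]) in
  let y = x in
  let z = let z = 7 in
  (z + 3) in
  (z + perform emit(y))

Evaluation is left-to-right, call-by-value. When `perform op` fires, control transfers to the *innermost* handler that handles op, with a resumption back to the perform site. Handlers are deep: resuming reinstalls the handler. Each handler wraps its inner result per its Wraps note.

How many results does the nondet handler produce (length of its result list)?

Answer: 2

Step-by-step:
choose[2, 6] @ H3
  branch[0] choose=2:
    emit(2) @ H1 ⇒ out+=2
    H0 returns 10
    H1 returns [2, 10]
    H2 returns ([2, 10], 4)
    H3 returns [([2, 10], 4)]
  branch[1] choose=6:
    emit(6) @ H1 ⇒ out+=6
    H0 returns 10
    H1 returns [6, 10]
    H2 returns ([6, 10], 4)
    H3 returns [([6, 10], 4)]
= [([2, 10], 4), ([6, 10], 4)]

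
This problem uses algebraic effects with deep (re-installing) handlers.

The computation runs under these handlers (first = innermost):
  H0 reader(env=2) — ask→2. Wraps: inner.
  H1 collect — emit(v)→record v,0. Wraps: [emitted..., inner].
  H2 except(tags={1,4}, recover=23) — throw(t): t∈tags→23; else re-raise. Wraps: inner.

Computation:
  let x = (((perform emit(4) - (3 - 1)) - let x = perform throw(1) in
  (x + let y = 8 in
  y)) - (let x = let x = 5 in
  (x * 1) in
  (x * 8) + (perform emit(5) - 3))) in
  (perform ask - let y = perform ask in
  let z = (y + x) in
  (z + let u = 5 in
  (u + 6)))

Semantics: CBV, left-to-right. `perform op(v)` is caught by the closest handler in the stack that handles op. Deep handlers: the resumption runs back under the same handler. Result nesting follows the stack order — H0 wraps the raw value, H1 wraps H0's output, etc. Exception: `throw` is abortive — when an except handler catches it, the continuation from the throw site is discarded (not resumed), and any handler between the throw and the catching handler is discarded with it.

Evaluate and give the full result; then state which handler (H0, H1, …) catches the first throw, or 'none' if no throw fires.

Answer: 23 ; first throw caught by: H2

Working:
emit(4) @ H1 ⇒ out+=4
throw(1) @ H2 caught ⇒ 23
= 23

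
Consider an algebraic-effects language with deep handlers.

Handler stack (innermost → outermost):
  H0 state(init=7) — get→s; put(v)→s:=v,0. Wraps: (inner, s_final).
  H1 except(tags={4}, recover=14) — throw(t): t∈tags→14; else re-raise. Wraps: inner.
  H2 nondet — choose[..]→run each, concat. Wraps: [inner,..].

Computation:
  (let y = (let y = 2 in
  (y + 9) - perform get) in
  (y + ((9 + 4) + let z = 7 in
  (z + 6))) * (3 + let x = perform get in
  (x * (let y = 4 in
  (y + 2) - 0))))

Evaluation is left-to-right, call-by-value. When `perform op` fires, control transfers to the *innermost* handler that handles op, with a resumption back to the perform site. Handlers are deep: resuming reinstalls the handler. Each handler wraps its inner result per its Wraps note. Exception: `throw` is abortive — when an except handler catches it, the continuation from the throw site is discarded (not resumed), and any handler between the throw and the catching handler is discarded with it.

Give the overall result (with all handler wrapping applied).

Answer: [(1350, 7)]

Step-by-step:
get @ H0 ⇒ 7
get @ H0 ⇒ 7
H0 returns (1350, 7)
H1 returns (1350, 7)
H2 returns [(1350, 7)]
= [(1350, 7)]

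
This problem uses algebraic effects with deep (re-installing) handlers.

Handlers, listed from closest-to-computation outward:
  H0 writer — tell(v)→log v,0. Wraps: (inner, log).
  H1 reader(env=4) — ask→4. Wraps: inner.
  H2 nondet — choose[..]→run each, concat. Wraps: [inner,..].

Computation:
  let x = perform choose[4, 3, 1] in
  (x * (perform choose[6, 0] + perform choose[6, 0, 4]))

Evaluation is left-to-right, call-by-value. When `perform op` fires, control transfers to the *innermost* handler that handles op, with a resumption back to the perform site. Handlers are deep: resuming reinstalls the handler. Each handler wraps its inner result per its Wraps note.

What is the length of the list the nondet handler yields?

Answer: 18

Evaluation trace:
choose[4, 3, 1] @ H2
  branch[0] choose=4:
    choose[6, 0] @ H2
      branch[0] choose=6:
        choose[6, 0, 4] @ H2
          branch[0] choose=6:
            H0 returns (48, ())
            H1 returns (48, ())
            H2 returns [(48, ())]
          branch[1] choose=0:
            H0 returns (24, ())
            H1 returns (24, ())
            H2 returns [(24, ())]
          branch[2] choose=4:
            H0 returns (40, ())
            H1 returns (40, ())
            H2 returns [(40, ())]
      branch[1] choose=0:
        choose[6, 0, 4] @ H2
          branch[0] choose=6:
            H0 returns (24, ())
            H1 returns (24, ())
            H2 returns [(24, ())]
          branch[1] choose=0:
            H0 returns (0, ())
            H1 returns (0, ())
            H2 returns [(0, ())]
          branch[2] choose=4:
            H0 returns (16, ())
            H1 returns (16, ())
            H2 returns [(16, ())]
  branch[1] choose=3:
    choose[6, 0] @ H2
      branch[0] choose=6:
        choose[6, 0, 4] @ H2
          branch[0] choose=6:
            H0 returns (36, ())
            H1 returns (36, ())
            H2 returns [(36, ())]
          branch[1] choose=0:
            H0 returns (18, ())
            H1 returns (18, ())
            H2 returns [(18, ())]
          branch[2] choose=4:
            H0 returns (30, ())
            H1 returns (30, ())
            H2 returns [(30, ())]
      branch[1] choose=0:
        choose[6, 0, 4] @ H2
          branch[0] choose=6:
            H0 returns (18, ())
            H1 returns (18, ())
            H2 returns [(18, ())]
          branch[1] choose=0:
            H0 returns (0, ())
            H1 returns (0, ())
            H2 returns [(0, ())]
          branch[2] choose=4:
            H0 returns (12, ())
            H1 returns (12, ())
            H2 returns [(12, ())]
  branch[2] choose=1:
    choose[6, 0] @ H2
      branch[0] choose=6:
        choose[6, 0, 4] @ H2
          branch[0] choose=6:
            H0 returns (12, ())
            H1 returns (12, ())
            H2 returns [(12, ())]
          branch[1] choose=0:
            H0 returns (6, ())
            H1 returns (6, ())
            H2 returns [(6, ())]
          branch[2] choose=4:
            H0 returns (10, ())
            H1 returns (10, ())
            H2 returns [(10, ())]
      branch[1] choose=0:
        choose[6, 0, 4] @ H2
          branch[0] choose=6:
            H0 returns (6, ())
            H1 returns (6, ())
            H2 returns [(6, ())]
          branch[1] choose=0:
            H0 returns (0, ())
            H1 returns (0, ())
            H2 returns [(0, ())]
          branch[2] choose=4:
            H0 returns (4, ())
            H1 returns (4, ())
            H2 returns [(4, ())]
= [(48, ()), (24, ()), (40, ()), (24, ()), (0, ()), (16, ()), (36, ()), (18, ()), (30, ()), (18, ()), (0, ()), (12, ()), (12, ()), (6, ()), (10, ()), (6, ()), (0, ()), (4, ())]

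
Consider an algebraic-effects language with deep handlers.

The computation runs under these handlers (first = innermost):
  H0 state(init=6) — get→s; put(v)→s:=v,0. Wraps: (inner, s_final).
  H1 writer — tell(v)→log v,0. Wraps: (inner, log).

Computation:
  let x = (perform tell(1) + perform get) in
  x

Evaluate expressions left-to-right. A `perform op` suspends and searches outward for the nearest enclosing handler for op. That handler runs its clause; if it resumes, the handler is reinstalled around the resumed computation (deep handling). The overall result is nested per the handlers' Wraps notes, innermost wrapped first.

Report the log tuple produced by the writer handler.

Answer: (1)

Evaluation trace:
tell(1) @ H1 ⇒ log+=1
get @ H0 ⇒ 6
H0 returns (6, 6)
H1 returns ((6, 6), (1))
= ((6, 6), (1))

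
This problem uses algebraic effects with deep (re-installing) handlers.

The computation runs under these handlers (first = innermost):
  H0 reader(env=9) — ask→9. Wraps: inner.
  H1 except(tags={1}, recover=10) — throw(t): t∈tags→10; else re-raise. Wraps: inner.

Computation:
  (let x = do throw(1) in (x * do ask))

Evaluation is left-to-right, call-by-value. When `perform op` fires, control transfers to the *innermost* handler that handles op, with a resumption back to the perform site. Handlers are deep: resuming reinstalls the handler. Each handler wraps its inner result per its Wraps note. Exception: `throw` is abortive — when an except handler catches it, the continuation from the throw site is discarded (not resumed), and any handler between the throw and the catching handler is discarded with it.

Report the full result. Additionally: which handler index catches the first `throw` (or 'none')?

Step-by-step:
throw(1) @ H1 caught ⇒ 10
= 10

Answer: 10 ; first throw caught by: H1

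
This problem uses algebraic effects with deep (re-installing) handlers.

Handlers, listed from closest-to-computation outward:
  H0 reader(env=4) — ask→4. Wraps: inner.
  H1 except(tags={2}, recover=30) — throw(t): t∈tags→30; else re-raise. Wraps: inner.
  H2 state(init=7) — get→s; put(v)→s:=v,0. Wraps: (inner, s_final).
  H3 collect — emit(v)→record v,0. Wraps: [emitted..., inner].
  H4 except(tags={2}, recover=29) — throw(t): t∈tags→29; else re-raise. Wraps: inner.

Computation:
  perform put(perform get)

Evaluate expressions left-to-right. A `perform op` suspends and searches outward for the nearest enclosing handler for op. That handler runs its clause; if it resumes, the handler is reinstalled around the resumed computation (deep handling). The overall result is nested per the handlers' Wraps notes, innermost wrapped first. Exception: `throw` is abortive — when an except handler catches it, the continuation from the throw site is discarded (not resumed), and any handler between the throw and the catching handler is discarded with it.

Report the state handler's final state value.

Answer: 7

Step-by-step:
get @ H2 ⇒ 7
put(7) @ H2 ⇒ s:=7
H0 returns 0
H1 returns 0
H2 returns (0, 7)
H3 returns [(0, 7)]
H4 returns [(0, 7)]
= [(0, 7)]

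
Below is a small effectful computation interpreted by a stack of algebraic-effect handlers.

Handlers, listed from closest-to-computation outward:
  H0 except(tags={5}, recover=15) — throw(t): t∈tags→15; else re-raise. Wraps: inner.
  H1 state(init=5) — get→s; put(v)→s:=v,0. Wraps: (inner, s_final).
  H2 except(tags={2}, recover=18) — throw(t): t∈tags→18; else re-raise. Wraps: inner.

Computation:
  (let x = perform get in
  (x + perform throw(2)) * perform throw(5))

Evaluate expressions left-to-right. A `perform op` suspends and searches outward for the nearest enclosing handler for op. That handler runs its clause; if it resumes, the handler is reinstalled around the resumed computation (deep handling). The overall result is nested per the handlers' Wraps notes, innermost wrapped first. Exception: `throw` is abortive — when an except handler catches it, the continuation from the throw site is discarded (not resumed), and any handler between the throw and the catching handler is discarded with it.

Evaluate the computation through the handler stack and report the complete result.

Answer: 18

Evaluation trace:
get @ H1 ⇒ 5
throw(2) @ H0 re-raised
throw(2) @ H2 caught ⇒ 18
= 18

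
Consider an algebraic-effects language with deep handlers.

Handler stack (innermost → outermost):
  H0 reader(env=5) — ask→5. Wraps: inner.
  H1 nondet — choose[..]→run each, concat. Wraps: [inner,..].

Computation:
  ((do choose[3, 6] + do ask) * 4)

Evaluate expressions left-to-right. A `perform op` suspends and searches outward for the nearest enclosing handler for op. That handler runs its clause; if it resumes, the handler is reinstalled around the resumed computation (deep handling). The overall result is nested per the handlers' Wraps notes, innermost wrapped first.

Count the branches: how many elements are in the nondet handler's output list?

Answer: 2

Step-by-step:
choose[3, 6] @ H1
  branch[0] choose=3:
    ask @ H0 ⇒ 5
    H0 returns 32
    H1 returns [32]
  branch[1] choose=6:
    ask @ H0 ⇒ 5
    H0 returns 44
    H1 returns [44]
= [32, 44]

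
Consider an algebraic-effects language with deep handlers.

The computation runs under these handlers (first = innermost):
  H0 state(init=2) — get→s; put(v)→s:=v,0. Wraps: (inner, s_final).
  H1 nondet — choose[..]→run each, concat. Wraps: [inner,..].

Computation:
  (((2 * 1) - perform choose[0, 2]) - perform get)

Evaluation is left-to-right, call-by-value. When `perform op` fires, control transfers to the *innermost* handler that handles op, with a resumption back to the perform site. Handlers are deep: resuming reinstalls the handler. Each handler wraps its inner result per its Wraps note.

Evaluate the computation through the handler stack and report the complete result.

Answer: [(0, 2), (-2, 2)]

Step-by-step:
choose[0, 2] @ H1
  branch[0] choose=0:
    get @ H0 ⇒ 2
    H0 returns (0, 2)
    H1 returns [(0, 2)]
  branch[1] choose=2:
    get @ H0 ⇒ 2
    H0 returns (-2, 2)
    H1 returns [(-2, 2)]
= [(0, 2), (-2, 2)]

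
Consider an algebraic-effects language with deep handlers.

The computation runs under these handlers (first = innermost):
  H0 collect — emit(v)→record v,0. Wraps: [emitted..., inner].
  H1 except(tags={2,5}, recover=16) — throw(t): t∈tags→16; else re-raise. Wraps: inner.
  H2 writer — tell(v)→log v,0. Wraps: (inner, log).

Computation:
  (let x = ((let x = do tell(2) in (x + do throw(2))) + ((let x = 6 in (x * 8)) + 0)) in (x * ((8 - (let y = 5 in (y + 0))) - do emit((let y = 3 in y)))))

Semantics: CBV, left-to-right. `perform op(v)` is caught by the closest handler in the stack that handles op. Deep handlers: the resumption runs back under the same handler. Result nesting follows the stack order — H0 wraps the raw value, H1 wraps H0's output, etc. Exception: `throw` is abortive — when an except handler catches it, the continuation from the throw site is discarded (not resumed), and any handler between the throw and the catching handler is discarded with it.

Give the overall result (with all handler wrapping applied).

Evaluation trace:
tell(2) @ H2 ⇒ log+=2
throw(2) @ H1 caught ⇒ 16
H2 returns (16, (2))
= (16, (2))

Answer: (16, (2))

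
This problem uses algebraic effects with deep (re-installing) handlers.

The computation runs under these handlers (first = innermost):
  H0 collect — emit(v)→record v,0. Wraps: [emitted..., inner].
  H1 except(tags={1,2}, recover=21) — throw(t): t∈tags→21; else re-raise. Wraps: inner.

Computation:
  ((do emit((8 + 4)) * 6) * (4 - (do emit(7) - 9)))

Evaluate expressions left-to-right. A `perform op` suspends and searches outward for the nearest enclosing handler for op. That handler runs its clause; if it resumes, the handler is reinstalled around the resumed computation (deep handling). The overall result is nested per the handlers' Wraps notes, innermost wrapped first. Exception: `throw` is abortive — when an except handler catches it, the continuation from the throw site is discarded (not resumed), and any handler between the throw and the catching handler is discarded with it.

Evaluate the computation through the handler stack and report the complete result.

Step-by-step:
emit(12) @ H0 ⇒ out+=12
emit(7) @ H0 ⇒ out+=7
H0 returns [12, 7, 0]
H1 returns [12, 7, 0]
= [12, 7, 0]

Answer: [12, 7, 0]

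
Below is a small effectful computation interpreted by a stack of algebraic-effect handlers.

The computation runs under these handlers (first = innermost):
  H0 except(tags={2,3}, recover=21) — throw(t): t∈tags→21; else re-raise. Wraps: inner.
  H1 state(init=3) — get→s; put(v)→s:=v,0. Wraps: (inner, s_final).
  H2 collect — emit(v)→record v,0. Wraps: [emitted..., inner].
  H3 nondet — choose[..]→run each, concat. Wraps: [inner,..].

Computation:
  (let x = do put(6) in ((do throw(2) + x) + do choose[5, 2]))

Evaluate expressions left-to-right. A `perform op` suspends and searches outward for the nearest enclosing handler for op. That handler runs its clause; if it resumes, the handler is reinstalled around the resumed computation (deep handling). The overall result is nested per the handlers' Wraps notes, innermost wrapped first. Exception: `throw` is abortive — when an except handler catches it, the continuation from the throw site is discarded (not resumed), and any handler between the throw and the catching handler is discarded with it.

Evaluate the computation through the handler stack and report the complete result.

Answer: [[(21, 6)]]

Evaluation trace:
put(6) @ H1 ⇒ s:=6
throw(2) @ H0 caught ⇒ 21
H1 returns (21, 6)
H2 returns [(21, 6)]
H3 returns [[(21, 6)]]
= [[(21, 6)]]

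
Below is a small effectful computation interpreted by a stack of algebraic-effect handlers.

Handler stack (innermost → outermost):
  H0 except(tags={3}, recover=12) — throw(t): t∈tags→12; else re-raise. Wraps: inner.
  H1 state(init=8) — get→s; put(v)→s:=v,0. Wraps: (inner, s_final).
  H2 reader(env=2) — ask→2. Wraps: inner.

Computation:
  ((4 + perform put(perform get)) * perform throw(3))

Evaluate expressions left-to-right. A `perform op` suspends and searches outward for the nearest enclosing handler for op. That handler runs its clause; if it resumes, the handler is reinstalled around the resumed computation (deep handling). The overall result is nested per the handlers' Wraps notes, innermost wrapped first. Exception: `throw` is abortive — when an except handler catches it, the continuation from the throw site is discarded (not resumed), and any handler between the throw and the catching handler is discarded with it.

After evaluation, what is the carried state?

Answer: 8

Working:
get @ H1 ⇒ 8
put(8) @ H1 ⇒ s:=8
throw(3) @ H0 caught ⇒ 12
H1 returns (12, 8)
H2 returns (12, 8)
= (12, 8)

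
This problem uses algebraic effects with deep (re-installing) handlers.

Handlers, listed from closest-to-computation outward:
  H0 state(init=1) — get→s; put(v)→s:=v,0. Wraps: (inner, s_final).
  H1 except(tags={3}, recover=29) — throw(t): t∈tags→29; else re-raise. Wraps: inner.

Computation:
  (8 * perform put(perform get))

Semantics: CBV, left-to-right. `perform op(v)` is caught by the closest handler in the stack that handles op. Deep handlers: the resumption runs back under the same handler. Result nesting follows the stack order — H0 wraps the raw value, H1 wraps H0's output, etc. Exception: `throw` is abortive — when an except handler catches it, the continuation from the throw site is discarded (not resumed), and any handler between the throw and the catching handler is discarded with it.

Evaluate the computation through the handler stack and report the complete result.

Evaluation trace:
get @ H0 ⇒ 1
put(1) @ H0 ⇒ s:=1
H0 returns (0, 1)
H1 returns (0, 1)
= (0, 1)

Answer: (0, 1)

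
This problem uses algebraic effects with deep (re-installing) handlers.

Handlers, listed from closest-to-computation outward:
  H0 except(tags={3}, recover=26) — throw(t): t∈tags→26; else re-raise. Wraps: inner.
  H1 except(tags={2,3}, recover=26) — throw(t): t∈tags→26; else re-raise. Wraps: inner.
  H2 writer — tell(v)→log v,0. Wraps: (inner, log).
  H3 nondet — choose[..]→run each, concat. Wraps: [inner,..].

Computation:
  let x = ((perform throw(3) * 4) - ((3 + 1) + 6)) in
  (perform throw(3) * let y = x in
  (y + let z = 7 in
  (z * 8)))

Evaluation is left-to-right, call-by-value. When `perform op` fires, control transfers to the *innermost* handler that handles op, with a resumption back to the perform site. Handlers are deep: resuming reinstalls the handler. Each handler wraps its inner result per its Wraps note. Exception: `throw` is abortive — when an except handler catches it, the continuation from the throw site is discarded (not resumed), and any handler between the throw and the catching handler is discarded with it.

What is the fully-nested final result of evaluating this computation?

Answer: [(26, ())]

Working:
throw(3) @ H0 caught ⇒ 26
H1 returns 26
H2 returns (26, ())
H3 returns [(26, ())]
= [(26, ())]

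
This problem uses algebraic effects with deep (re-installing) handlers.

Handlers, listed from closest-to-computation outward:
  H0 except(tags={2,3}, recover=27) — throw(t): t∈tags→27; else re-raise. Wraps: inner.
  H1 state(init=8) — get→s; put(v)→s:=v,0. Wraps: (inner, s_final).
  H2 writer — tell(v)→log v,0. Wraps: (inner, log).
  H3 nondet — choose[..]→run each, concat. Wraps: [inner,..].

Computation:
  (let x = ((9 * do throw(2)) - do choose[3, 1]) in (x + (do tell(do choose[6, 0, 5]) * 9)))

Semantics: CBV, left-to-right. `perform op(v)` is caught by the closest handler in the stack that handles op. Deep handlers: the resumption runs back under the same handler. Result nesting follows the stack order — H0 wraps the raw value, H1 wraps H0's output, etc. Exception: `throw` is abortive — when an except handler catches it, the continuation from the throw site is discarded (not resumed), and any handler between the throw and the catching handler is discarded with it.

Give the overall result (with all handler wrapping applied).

Evaluation trace:
throw(2) @ H0 caught ⇒ 27
H1 returns (27, 8)
H2 returns ((27, 8), ())
H3 returns [((27, 8), ())]
= [((27, 8), ())]

Answer: [((27, 8), ())]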